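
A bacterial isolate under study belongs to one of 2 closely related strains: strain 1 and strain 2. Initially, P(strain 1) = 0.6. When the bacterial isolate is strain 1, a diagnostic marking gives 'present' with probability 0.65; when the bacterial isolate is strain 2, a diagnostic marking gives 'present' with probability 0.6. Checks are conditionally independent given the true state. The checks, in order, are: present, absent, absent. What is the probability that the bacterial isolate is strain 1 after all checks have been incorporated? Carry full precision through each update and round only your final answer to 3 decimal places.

Each posterior becomes the prior for the next update.
After 'present': P(strain 1) = 0.65·0.6000 / (0.65·0.6000 + 0.6·0.4000) ≈ 0.6190
After 'absent': P(strain 1) = 0.35·0.6190 / (0.35·0.6190 + 0.4·0.3810) ≈ 0.5871
After 'absent': P(strain 1) = 0.35·0.5871 / (0.35·0.5871 + 0.4·0.4129) ≈ 0.5544

0.554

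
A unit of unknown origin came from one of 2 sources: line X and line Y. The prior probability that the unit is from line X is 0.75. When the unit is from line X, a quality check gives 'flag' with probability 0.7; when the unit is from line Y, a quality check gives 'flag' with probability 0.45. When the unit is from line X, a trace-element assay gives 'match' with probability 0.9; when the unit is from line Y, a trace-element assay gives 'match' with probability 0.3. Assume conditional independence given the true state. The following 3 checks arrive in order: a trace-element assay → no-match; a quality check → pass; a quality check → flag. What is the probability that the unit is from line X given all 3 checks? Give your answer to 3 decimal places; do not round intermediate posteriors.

Apply Bayes' rule sequentially, carrying P(line X) forward.
After a trace-element assay='no-match': P(line X) = 0.1·0.7500 / (0.1·0.7500 + 0.7·0.2500) ≈ 0.3000
After a quality check='pass': P(line X) = 0.3·0.3000 / (0.3·0.3000 + 0.55·0.7000) ≈ 0.1895
After a quality check='flag': P(line X) = 0.7·0.1895 / (0.7·0.1895 + 0.45·0.8105) ≈ 0.2667

0.267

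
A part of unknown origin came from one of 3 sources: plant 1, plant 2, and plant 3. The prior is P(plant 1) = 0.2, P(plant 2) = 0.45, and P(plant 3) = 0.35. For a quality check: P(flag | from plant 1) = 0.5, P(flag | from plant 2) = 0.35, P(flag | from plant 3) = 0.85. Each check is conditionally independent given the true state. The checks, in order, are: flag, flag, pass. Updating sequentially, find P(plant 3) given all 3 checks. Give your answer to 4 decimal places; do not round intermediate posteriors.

After 'flag': normaliser = 0.5·0.2000 + 0.35·0.4500 + 0.85·0.3500; P(plant 1) ≈ 0.1802, P(plant 2) ≈ 0.2838, P(plant 3) ≈ 0.5360
After 'flag': normaliser = 0.5·0.1802 + 0.35·0.2838 + 0.85·0.5360; P(plant 1) ≈ 0.1397, P(plant 2) ≈ 0.1540, P(plant 3) ≈ 0.7064
After 'pass': normaliser = 0.5·0.1397 + 0.65·0.1540 + 0.15·0.7064; P(plant 1) ≈ 0.2531, P(plant 2) ≈ 0.3628, P(plant 3) ≈ 0.3841

0.3841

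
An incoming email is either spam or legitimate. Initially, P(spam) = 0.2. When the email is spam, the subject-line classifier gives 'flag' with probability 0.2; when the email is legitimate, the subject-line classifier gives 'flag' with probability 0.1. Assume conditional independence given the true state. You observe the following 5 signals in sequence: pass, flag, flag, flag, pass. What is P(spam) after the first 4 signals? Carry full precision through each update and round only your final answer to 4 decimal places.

Each posterior becomes the prior for the next update.
After 'pass': P(spam) = 0.8·0.2000 / (0.8·0.2000 + 0.9·0.8000) ≈ 0.1818
After 'flag': P(spam) = 0.2·0.1818 / (0.2·0.1818 + 0.1·0.8182) ≈ 0.3077
After 'flag': P(spam) = 0.2·0.3077 / (0.2·0.3077 + 0.1·0.6923) ≈ 0.4706
After 'flag': P(spam) = 0.2·0.4706 / (0.2·0.4706 + 0.1·0.5294) ≈ 0.6400

0.6400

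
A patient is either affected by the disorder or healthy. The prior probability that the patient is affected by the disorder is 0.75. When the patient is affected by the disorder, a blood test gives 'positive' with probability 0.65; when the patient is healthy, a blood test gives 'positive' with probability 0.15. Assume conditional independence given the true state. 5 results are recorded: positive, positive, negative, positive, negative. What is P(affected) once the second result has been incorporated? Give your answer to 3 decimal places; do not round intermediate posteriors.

After 'positive': P(affected) = 0.65·0.7500 / (0.65·0.7500 + 0.15·0.2500) ≈ 0.9286
After 'positive': P(affected) = 0.65·0.9286 / (0.65·0.9286 + 0.15·0.0714) ≈ 0.9826

0.983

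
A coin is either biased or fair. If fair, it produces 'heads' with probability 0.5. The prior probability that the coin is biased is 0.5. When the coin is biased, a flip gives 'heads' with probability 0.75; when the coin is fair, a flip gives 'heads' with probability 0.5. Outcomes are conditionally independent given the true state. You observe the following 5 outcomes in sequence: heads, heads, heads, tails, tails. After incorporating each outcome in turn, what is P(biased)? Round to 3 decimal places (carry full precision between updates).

0.458

Each posterior becomes the prior for the next update.
After 'heads': P(biased) = 0.75·0.5000 / (0.75·0.5000 + 0.5·0.5000) ≈ 0.6000
After 'heads': P(biased) = 0.75·0.6000 / (0.75·0.6000 + 0.5·0.4000) ≈ 0.6923
After 'heads': P(biased) = 0.75·0.6923 / (0.75·0.6923 + 0.5·0.3077) ≈ 0.7714
After 'tails': P(biased) = 0.25·0.7714 / (0.25·0.7714 + 0.5·0.2286) ≈ 0.6279
After 'tails': P(biased) = 0.25·0.6279 / (0.25·0.6279 + 0.5·0.3721) ≈ 0.4576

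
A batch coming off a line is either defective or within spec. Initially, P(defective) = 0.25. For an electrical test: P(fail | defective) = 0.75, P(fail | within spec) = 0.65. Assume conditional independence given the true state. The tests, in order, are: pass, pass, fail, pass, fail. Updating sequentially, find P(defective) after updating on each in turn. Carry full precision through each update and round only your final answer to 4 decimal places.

Apply Bayes' rule sequentially, carrying P(defective) forward.
After 'pass': P(defective) = 0.25·0.2500 / (0.25·0.2500 + 0.35·0.7500) ≈ 0.1923
After 'pass': P(defective) = 0.25·0.1923 / (0.25·0.1923 + 0.35·0.8077) ≈ 0.1453
After 'fail': P(defective) = 0.75·0.1453 / (0.75·0.1453 + 0.65·0.8547) ≈ 0.1640
After 'pass': P(defective) = 0.25·0.1640 / (0.25·0.1640 + 0.35·0.8360) ≈ 0.1229
After 'fail': P(defective) = 0.75·0.1229 / (0.75·0.1229 + 0.65·0.8771) ≈ 0.1392

0.1392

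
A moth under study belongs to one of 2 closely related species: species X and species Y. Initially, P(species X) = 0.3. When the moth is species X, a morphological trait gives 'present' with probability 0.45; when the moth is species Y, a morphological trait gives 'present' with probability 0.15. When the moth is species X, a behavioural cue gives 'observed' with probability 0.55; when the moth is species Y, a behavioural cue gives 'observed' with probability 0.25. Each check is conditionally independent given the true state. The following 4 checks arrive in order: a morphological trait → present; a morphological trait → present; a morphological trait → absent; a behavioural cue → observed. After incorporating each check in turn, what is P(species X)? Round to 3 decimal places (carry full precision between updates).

After a morphological trait='present': P(species X) = 0.45·0.3000 / (0.45·0.3000 + 0.15·0.7000) ≈ 0.5625
After a morphological trait='present': P(species X) = 0.45·0.5625 / (0.45·0.5625 + 0.15·0.4375) ≈ 0.7941
After a morphological trait='absent': P(species X) = 0.55·0.7941 / (0.55·0.7941 + 0.85·0.2059) ≈ 0.7139
After a behavioural cue='observed': P(species X) = 0.55·0.7139 / (0.55·0.7139 + 0.25·0.2861) ≈ 0.8459

0.846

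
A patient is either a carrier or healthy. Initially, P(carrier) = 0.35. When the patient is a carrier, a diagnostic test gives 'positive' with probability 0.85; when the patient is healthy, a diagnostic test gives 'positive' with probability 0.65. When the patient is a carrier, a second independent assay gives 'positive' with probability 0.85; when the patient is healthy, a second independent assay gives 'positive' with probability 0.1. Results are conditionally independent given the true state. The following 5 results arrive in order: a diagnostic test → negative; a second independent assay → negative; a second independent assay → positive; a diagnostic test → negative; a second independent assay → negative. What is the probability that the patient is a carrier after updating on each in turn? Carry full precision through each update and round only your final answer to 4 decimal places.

After a diagnostic test='negative': P(carrier) = 0.15·0.3500 / (0.15·0.3500 + 0.35·0.6500) ≈ 0.1875
After a second independent assay='negative': P(carrier) = 0.15·0.1875 / (0.15·0.1875 + 0.9·0.8125) ≈ 0.0370
After a second independent assay='positive': P(carrier) = 0.85·0.0370 / (0.85·0.0370 + 0.1·0.9630) ≈ 0.2464
After a diagnostic test='negative': P(carrier) = 0.15·0.2464 / (0.15·0.2464 + 0.35·0.7536) ≈ 0.1229
After a second independent assay='negative': P(carrier) = 0.15·0.1229 / (0.15·0.1229 + 0.9·0.8771) ≈ 0.0228

0.0228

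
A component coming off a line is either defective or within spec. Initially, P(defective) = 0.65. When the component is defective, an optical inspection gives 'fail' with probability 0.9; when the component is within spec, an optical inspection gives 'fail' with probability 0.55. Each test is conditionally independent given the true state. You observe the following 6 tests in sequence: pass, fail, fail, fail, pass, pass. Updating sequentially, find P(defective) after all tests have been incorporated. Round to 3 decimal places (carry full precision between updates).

0.082

After 'pass': P(defective) = 0.1·0.6500 / (0.1·0.6500 + 0.45·0.3500) ≈ 0.2921
After 'fail': P(defective) = 0.9·0.2921 / (0.9·0.2921 + 0.55·0.7079) ≈ 0.4031
After 'fail': P(defective) = 0.9·0.4031 / (0.9·0.4031 + 0.55·0.5969) ≈ 0.5250
After 'fail': P(defective) = 0.9·0.5250 / (0.9·0.5250 + 0.55·0.4750) ≈ 0.6439
After 'pass': P(defective) = 0.1·0.6439 / (0.1·0.6439 + 0.45·0.3561) ≈ 0.2867
After 'pass': P(defective) = 0.1·0.2867 / (0.1·0.2867 + 0.45·0.7133) ≈ 0.0820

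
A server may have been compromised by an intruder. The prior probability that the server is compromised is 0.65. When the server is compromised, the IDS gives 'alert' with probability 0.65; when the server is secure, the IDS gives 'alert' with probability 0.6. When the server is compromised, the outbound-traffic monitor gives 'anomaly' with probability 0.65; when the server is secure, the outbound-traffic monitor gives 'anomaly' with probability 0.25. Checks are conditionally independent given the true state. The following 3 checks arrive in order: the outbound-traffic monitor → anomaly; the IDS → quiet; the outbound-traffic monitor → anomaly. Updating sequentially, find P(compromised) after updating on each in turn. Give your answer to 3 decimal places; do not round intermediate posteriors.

After the outbound-traffic monitor='anomaly': P(compromised) = 0.65·0.6500 / (0.65·0.6500 + 0.25·0.3500) ≈ 0.8284
After the IDS='quiet': P(compromised) = 0.35·0.8284 / (0.35·0.8284 + 0.4·0.1716) ≈ 0.8086
After the outbound-traffic monitor='anomaly': P(compromised) = 0.65·0.8086 / (0.65·0.8086 + 0.25·0.1914) ≈ 0.9166

0.917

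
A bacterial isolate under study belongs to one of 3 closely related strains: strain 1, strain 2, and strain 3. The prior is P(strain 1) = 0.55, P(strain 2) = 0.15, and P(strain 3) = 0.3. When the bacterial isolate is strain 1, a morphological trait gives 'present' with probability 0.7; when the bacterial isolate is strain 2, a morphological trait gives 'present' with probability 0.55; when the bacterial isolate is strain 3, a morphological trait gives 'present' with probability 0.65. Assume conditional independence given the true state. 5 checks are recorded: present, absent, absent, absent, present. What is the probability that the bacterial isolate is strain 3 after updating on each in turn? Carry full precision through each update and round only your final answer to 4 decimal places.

0.3226

After 'present': normaliser = 0.7·0.5500 + 0.55·0.1500 + 0.65·0.3000; P(strain 1) ≈ 0.5811, P(strain 2) ≈ 0.1245, P(strain 3) ≈ 0.2943
After 'absent': normaliser = 0.3·0.5811 + 0.45·0.1245 + 0.35·0.2943; P(strain 1) ≈ 0.5229, P(strain 2) ≈ 0.1681, P(strain 3) ≈ 0.3090
After 'absent': normaliser = 0.3·0.5229 + 0.45·0.1681 + 0.35·0.3090; P(strain 1) ≈ 0.4605, P(strain 2) ≈ 0.2220, P(strain 3) ≈ 0.3175
After 'absent': normaliser = 0.3·0.4605 + 0.45·0.2220 + 0.35·0.3175; P(strain 1) ≈ 0.3956, P(strain 2) ≈ 0.2861, P(strain 3) ≈ 0.3182
After 'present': normaliser = 0.7·0.3956 + 0.55·0.2861 + 0.65·0.3182; P(strain 1) ≈ 0.4319, P(strain 2) ≈ 0.2455, P(strain 3) ≈ 0.3226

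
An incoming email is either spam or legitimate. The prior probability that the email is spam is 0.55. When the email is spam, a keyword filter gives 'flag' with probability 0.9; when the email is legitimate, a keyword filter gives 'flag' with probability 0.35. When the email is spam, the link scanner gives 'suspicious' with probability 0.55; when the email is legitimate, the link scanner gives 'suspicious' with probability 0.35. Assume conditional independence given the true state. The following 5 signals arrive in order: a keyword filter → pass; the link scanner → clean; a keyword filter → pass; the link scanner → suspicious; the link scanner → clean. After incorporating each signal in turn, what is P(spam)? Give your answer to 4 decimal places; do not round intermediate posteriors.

0.0213

After a keyword filter='pass': P(spam) = 0.1·0.5500 / (0.1·0.5500 + 0.65·0.4500) ≈ 0.1583
After the link scanner='clean': P(spam) = 0.45·0.1583 / (0.45·0.1583 + 0.65·0.8417) ≈ 0.1152
After a keyword filter='pass': P(spam) = 0.1·0.1152 / (0.1·0.1152 + 0.65·0.8848) ≈ 0.0196
After the link scanner='suspicious': P(spam) = 0.55·0.0196 / (0.55·0.0196 + 0.35·0.9804) ≈ 0.0305
After the link scanner='clean': P(spam) = 0.45·0.0305 / (0.45·0.0305 + 0.65·0.9695) ≈ 0.0213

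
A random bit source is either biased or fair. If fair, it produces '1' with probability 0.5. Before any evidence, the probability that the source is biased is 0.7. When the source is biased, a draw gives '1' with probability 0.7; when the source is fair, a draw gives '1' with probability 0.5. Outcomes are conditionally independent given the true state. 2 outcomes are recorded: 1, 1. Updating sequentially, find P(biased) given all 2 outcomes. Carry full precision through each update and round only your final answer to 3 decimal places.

After '1': P(biased) = 0.7·0.7000 / (0.7·0.7000 + 0.5·0.3000) ≈ 0.7656
After '1': P(biased) = 0.7·0.7656 / (0.7·0.7656 + 0.5·0.2344) ≈ 0.8206

0.821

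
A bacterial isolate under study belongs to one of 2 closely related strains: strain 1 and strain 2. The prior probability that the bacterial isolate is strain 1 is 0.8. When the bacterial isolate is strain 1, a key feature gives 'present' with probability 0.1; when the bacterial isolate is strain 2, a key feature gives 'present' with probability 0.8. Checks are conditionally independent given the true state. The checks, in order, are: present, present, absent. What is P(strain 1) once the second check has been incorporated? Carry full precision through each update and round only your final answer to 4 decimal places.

After 'present': P(strain 1) = 0.1·0.8000 / (0.1·0.8000 + 0.8·0.2000) ≈ 0.3333
After 'present': P(strain 1) = 0.1·0.3333 / (0.1·0.3333 + 0.8·0.6667) ≈ 0.0588

0.0588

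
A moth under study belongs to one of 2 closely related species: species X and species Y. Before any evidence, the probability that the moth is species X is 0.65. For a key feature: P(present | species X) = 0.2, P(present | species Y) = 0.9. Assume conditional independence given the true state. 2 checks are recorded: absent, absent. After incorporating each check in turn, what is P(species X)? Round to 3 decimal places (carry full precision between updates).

0.992

Apply Bayes' rule sequentially, carrying P(species X) forward.
After 'absent': P(species X) = 0.8·0.6500 / (0.8·0.6500 + 0.1·0.3500) ≈ 0.9369
After 'absent': P(species X) = 0.8·0.9369 / (0.8·0.9369 + 0.1·0.0631) ≈ 0.9917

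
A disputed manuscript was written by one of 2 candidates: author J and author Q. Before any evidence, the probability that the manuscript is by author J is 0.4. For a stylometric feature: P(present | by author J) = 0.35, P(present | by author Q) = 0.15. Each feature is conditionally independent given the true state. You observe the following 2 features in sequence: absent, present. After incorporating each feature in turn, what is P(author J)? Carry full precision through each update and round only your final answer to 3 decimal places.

0.543

Apply Bayes' rule sequentially, carrying P(author J) forward.
After 'absent': P(author J) = 0.65·0.4000 / (0.65·0.4000 + 0.85·0.6000) ≈ 0.3377
After 'present': P(author J) = 0.35·0.3377 / (0.35·0.3377 + 0.15·0.6623) ≈ 0.5433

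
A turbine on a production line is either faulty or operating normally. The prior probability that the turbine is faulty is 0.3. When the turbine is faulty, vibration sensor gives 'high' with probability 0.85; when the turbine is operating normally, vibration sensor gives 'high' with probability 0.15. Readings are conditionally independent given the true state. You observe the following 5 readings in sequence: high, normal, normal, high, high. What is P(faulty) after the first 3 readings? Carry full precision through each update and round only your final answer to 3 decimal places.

After 'high': P(faulty) = 0.85·0.3000 / (0.85·0.3000 + 0.15·0.7000) ≈ 0.7083
After 'normal': P(faulty) = 0.15·0.7083 / (0.15·0.7083 + 0.85·0.2917) ≈ 0.3000
After 'normal': P(faulty) = 0.15·0.3000 / (0.15·0.3000 + 0.85·0.7000) ≈ 0.0703

0.070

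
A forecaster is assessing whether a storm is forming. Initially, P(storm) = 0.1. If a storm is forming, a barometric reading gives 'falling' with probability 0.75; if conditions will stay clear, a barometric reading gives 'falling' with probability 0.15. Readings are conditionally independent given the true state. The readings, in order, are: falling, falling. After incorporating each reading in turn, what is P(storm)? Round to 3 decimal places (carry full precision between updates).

0.735

After 'falling': P(storm) = 0.75·0.1000 / (0.75·0.1000 + 0.15·0.9000) ≈ 0.3571
After 'falling': P(storm) = 0.75·0.3571 / (0.75·0.3571 + 0.15·0.6429) ≈ 0.7353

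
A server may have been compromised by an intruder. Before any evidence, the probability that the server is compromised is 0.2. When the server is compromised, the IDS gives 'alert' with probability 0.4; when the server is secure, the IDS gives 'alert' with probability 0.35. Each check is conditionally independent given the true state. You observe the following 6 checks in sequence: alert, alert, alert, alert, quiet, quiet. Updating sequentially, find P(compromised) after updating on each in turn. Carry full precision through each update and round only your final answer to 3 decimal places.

Each posterior becomes the prior for the next update.
After 'alert': P(compromised) = 0.4·0.2000 / (0.4·0.2000 + 0.35·0.8000) ≈ 0.2222
After 'alert': P(compromised) = 0.4·0.2222 / (0.4·0.2222 + 0.35·0.7778) ≈ 0.2462
After 'alert': P(compromised) = 0.4·0.2462 / (0.4·0.2462 + 0.35·0.7538) ≈ 0.2718
After 'alert': P(compromised) = 0.4·0.2718 / (0.4·0.2718 + 0.35·0.7282) ≈ 0.2990
After 'quiet': P(compromised) = 0.6·0.2990 / (0.6·0.2990 + 0.65·0.7010) ≈ 0.2825
After 'quiet': P(compromised) = 0.6·0.2825 / (0.6·0.2825 + 0.65·0.7175) ≈ 0.2665

0.267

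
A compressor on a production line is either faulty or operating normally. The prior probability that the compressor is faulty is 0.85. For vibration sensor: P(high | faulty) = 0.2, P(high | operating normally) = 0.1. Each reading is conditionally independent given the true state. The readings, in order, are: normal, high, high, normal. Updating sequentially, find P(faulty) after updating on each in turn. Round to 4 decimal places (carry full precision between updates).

0.9471

After 'normal': P(faulty) = 0.8·0.8500 / (0.8·0.8500 + 0.9·0.1500) ≈ 0.8344
After 'high': P(faulty) = 0.2·0.8344 / (0.2·0.8344 + 0.1·0.1656) ≈ 0.9097
After 'high': P(faulty) = 0.2·0.9097 / (0.2·0.9097 + 0.1·0.0903) ≈ 0.9527
After 'normal': P(faulty) = 0.8·0.9527 / (0.8·0.9527 + 0.9·0.0473) ≈ 0.9471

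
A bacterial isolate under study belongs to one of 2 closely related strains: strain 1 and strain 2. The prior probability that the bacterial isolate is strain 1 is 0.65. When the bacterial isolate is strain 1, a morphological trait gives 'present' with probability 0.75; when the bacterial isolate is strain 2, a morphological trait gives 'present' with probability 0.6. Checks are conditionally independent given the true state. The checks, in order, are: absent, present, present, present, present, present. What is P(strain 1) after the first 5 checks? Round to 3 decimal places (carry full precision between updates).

After 'absent': P(strain 1) = 0.25·0.6500 / (0.25·0.6500 + 0.4·0.3500) ≈ 0.5372
After 'present': P(strain 1) = 0.75·0.5372 / (0.75·0.5372 + 0.6·0.4628) ≈ 0.5920
After 'present': P(strain 1) = 0.75·0.5920 / (0.75·0.5920 + 0.6·0.4080) ≈ 0.6446
After 'present': P(strain 1) = 0.75·0.6446 / (0.75·0.6446 + 0.6·0.3554) ≈ 0.6939
After 'present': P(strain 1) = 0.75·0.6939 / (0.75·0.6939 + 0.6·0.3061) ≈ 0.7392

0.739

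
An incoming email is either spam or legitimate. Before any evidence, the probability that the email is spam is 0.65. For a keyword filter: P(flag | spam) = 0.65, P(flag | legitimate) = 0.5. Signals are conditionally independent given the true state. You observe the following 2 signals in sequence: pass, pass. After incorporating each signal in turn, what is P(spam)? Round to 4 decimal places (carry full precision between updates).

After 'pass': P(spam) = 0.35·0.6500 / (0.35·0.6500 + 0.5·0.3500) ≈ 0.5652
After 'pass': P(spam) = 0.35·0.5652 / (0.35·0.5652 + 0.5·0.4348) ≈ 0.4764

0.4764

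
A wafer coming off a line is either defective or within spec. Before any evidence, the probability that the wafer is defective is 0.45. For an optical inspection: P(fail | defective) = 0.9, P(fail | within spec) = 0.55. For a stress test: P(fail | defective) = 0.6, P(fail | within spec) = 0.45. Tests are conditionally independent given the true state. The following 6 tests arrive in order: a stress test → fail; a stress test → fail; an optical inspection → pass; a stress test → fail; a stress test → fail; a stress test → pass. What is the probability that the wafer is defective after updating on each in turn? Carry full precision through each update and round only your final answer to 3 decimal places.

0.295

Each posterior becomes the prior for the next update.
After a stress test='fail': P(defective) = 0.6·0.4500 / (0.6·0.4500 + 0.45·0.5500) ≈ 0.5217
After a stress test='fail': P(defective) = 0.6·0.5217 / (0.6·0.5217 + 0.45·0.4783) ≈ 0.5926
After an optical inspection='pass': P(defective) = 0.1·0.5926 / (0.1·0.5926 + 0.45·0.4074) ≈ 0.2443
After a stress test='fail': P(defective) = 0.6·0.2443 / (0.6·0.2443 + 0.45·0.7557) ≈ 0.3012
After a stress test='fail': P(defective) = 0.6·0.3012 / (0.6·0.3012 + 0.45·0.6988) ≈ 0.3649
After a stress test='pass': P(defective) = 0.4·0.3649 / (0.4·0.3649 + 0.55·0.6351) ≈ 0.2947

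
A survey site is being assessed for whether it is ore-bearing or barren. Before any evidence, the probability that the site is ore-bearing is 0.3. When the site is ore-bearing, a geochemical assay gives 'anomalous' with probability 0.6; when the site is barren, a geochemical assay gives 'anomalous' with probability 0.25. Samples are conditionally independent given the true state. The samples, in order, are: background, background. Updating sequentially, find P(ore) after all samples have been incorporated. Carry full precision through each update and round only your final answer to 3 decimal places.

0.109

After 'background': P(ore) = 0.4·0.3000 / (0.4·0.3000 + 0.75·0.7000) ≈ 0.1860
After 'background': P(ore) = 0.4·0.1860 / (0.4·0.1860 + 0.75·0.8140) ≈ 0.1087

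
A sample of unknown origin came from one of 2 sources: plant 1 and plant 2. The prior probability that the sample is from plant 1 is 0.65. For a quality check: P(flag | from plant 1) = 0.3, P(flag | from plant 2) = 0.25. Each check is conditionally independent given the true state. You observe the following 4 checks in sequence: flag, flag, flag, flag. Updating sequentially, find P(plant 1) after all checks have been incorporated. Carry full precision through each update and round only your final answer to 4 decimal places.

Apply Bayes' rule sequentially, carrying P(plant 1) forward.
After 'flag': P(plant 1) = 0.3·0.6500 / (0.3·0.6500 + 0.25·0.3500) ≈ 0.6903
After 'flag': P(plant 1) = 0.3·0.6903 / (0.3·0.6903 + 0.25·0.3097) ≈ 0.7278
After 'flag': P(plant 1) = 0.3·0.7278 / (0.3·0.7278 + 0.25·0.2722) ≈ 0.7624
After 'flag': P(plant 1) = 0.3·0.7624 / (0.3·0.7624 + 0.25·0.2376) ≈ 0.7939

0.7939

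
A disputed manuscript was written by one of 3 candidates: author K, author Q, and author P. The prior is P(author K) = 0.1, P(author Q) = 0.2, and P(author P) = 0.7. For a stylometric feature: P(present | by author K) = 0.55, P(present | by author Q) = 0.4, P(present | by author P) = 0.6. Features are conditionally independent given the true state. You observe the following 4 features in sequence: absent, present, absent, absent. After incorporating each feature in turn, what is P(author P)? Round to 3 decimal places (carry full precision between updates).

0.547

After 'absent': normaliser = 0.45·0.1000 + 0.6·0.2000 + 0.4·0.7000; P(author K) ≈ 0.1011, P(author Q) ≈ 0.2697, P(author P) ≈ 0.6292
After 'present': normaliser = 0.55·0.1011 + 0.4·0.2697 + 0.6·0.6292; P(author K) ≈ 0.1028, P(author Q) ≈ 0.1994, P(author P) ≈ 0.6978
After 'absent': normaliser = 0.45·0.1028 + 0.6·0.1994 + 0.4·0.6978; P(author K) ≈ 0.1040, P(author Q) ≈ 0.2688, P(author P) ≈ 0.6272
After 'absent': normaliser = 0.45·0.1040 + 0.6·0.2688 + 0.4·0.6272; P(author K) ≈ 0.1019, P(author Q) ≈ 0.3514, P(author P) ≈ 0.5467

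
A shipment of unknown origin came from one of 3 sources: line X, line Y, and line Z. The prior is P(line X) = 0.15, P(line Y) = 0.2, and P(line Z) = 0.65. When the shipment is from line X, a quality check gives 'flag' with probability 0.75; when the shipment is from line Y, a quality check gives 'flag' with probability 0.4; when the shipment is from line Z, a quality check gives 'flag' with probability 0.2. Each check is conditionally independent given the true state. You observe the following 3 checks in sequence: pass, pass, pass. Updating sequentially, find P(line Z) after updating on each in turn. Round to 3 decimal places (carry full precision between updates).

After 'pass': normaliser = 0.25·0.1500 + 0.6·0.2000 + 0.8·0.6500; P(line X) ≈ 0.0554, P(line Y) ≈ 0.1771, P(line Z) ≈ 0.7675
After 'pass': normaliser = 0.25·0.0554 + 0.6·0.1771 + 0.8·0.7675; P(line X) ≈ 0.0188, P(line Y) ≈ 0.1448, P(line Z) ≈ 0.8364
After 'pass': normaliser = 0.25·0.0188 + 0.6·0.1448 + 0.8·0.8364; P(line X) ≈ 0.0062, P(line Y) ≈ 0.1142, P(line Z) ≈ 0.8796

0.880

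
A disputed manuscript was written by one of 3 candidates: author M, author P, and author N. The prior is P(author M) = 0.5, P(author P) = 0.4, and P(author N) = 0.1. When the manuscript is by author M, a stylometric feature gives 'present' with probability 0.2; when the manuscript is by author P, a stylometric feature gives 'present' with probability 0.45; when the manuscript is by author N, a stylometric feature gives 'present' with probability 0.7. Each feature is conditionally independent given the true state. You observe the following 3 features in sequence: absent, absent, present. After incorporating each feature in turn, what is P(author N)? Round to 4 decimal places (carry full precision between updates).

After 'absent': normaliser = 0.8·0.5000 + 0.55·0.4000 + 0.3·0.1000; P(author M) ≈ 0.6154, P(author P) ≈ 0.3385, P(author N) ≈ 0.0462
After 'absent': normaliser = 0.8·0.6154 + 0.55·0.3385 + 0.3·0.0462; P(author M) ≈ 0.7111, P(author P) ≈ 0.2689, P(author N) ≈ 0.0200
After 'present': normaliser = 0.2·0.7111 + 0.45·0.2689 + 0.7·0.0200; P(author M) ≈ 0.5130, P(author P) ≈ 0.4365, P(author N) ≈ 0.0505

0.0505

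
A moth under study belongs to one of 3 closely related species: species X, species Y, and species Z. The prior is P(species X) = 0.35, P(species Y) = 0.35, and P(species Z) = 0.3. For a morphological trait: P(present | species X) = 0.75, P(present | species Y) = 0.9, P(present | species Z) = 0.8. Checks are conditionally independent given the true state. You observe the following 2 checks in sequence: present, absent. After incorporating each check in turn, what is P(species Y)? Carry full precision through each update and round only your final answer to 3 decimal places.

After 'present': normaliser = 0.75·0.3500 + 0.9·0.3500 + 0.8·0.3000; P(species X) ≈ 0.3211, P(species Y) ≈ 0.3853, P(species Z) ≈ 0.2936
After 'absent': normaliser = 0.25·0.3211 + 0.1·0.3853 + 0.2·0.2936; P(species X) ≈ 0.4522, P(species Y) ≈ 0.2171, P(species Z) ≈ 0.3307

0.217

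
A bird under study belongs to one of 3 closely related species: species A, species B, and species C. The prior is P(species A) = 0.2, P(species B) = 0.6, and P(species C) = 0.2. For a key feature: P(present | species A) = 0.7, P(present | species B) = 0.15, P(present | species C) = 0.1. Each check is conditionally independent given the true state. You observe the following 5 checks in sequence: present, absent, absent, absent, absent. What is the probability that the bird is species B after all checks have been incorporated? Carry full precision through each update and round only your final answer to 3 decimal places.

Each posterior becomes the prior for the next update.
After 'present': normaliser = 0.7·0.2000 + 0.15·0.6000 + 0.1·0.2000; P(species A) ≈ 0.5600, P(species B) ≈ 0.3600, P(species C) ≈ 0.0800
After 'absent': normaliser = 0.3·0.5600 + 0.85·0.3600 + 0.9·0.0800; P(species A) ≈ 0.3077, P(species B) ≈ 0.5604, P(species C) ≈ 0.1319
After 'absent': normaliser = 0.3·0.3077 + 0.85·0.5604 + 0.9·0.1319; P(species A) ≈ 0.1343, P(species B) ≈ 0.6930, P(species C) ≈ 0.1727
After 'absent': normaliser = 0.3·0.1343 + 0.85·0.6930 + 0.9·0.1727; P(species A) ≈ 0.0513, P(species B) ≈ 0.7506, P(species C) ≈ 0.1980
After 'absent': normaliser = 0.3·0.0513 + 0.85·0.7506 + 0.9·0.1980; P(species A) ≈ 0.0185, P(species B) ≈ 0.7672, P(species C) ≈ 0.2143

0.767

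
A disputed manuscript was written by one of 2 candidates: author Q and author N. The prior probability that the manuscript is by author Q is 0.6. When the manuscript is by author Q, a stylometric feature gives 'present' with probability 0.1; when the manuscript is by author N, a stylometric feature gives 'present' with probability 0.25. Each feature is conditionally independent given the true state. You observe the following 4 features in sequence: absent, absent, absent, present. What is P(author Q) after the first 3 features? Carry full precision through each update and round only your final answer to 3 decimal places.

After 'absent': P(author Q) = 0.9·0.6000 / (0.9·0.6000 + 0.75·0.4000) ≈ 0.6429
After 'absent': P(author Q) = 0.9·0.6429 / (0.9·0.6429 + 0.75·0.3571) ≈ 0.6835
After 'absent': P(author Q) = 0.9·0.6835 / (0.9·0.6835 + 0.75·0.3165) ≈ 0.7216

0.722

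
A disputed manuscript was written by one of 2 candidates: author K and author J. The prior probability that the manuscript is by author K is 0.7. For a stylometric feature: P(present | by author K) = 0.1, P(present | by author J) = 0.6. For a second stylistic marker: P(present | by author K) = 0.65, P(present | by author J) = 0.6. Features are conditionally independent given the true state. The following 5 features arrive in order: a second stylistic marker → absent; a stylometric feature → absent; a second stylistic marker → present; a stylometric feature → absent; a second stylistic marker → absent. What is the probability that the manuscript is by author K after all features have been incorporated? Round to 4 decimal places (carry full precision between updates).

0.9074

After a second stylistic marker='absent': P(author K) = 0.35·0.7000 / (0.35·0.7000 + 0.4·0.3000) ≈ 0.6712
After a stylometric feature='absent': P(author K) = 0.9·0.6712 / (0.9·0.6712 + 0.4·0.3288) ≈ 0.8212
After a second stylistic marker='present': P(author K) = 0.65·0.8212 / (0.65·0.8212 + 0.6·0.1788) ≈ 0.8327
After a stylometric feature='absent': P(author K) = 0.9·0.8327 / (0.9·0.8327 + 0.4·0.1673) ≈ 0.9180
After a second stylistic marker='absent': P(author K) = 0.35·0.9180 / (0.35·0.9180 + 0.4·0.0820) ≈ 0.9074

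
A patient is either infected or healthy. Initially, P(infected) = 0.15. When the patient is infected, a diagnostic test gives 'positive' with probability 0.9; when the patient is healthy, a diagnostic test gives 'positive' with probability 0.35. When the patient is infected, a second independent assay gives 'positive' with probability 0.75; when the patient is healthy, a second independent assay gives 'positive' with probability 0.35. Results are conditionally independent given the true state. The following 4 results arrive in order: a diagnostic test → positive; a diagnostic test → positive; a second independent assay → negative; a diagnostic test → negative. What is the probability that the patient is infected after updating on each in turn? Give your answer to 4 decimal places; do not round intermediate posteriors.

0.0646

After a diagnostic test='positive': P(infected) = 0.9·0.1500 / (0.9·0.1500 + 0.35·0.8500) ≈ 0.3121
After a diagnostic test='positive': P(infected) = 0.9·0.3121 / (0.9·0.3121 + 0.35·0.6879) ≈ 0.5385
After a second independent assay='negative': P(infected) = 0.25·0.5385 / (0.25·0.5385 + 0.65·0.4615) ≈ 0.3098
After a diagnostic test='negative': P(infected) = 0.1·0.3098 / (0.1·0.3098 + 0.65·0.6902) ≈ 0.0646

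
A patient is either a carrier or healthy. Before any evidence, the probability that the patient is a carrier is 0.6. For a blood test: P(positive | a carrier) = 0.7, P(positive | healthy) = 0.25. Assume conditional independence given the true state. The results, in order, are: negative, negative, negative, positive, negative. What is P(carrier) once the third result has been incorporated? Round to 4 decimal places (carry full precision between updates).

Apply Bayes' rule sequentially, carrying P(carrier) forward.
After 'negative': P(carrier) = 0.3·0.6000 / (0.3·0.6000 + 0.75·0.4000) ≈ 0.3750
After 'negative': P(carrier) = 0.3·0.3750 / (0.3·0.3750 + 0.75·0.6250) ≈ 0.1935
After 'negative': P(carrier) = 0.3·0.1935 / (0.3·0.1935 + 0.75·0.8065) ≈ 0.0876

0.0876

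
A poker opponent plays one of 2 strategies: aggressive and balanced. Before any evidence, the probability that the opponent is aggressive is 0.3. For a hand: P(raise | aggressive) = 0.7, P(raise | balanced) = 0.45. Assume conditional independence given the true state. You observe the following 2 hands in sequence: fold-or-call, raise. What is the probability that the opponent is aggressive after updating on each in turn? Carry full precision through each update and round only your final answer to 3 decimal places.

Apply Bayes' rule sequentially, carrying P(aggressive) forward.
After 'fold-or-call': P(aggressive) = 0.3·0.3000 / (0.3·0.3000 + 0.55·0.7000) ≈ 0.1895
After 'raise': P(aggressive) = 0.7·0.1895 / (0.7·0.1895 + 0.45·0.8105) ≈ 0.2667

0.267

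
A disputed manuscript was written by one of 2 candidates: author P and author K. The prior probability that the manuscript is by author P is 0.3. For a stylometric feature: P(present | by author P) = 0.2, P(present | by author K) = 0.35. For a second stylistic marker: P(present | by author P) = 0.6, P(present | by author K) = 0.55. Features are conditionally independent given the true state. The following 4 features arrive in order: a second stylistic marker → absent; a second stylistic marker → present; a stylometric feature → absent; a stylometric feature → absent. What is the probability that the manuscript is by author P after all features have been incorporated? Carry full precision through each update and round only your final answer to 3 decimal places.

0.386

After a second stylistic marker='absent': P(author P) = 0.4·0.3000 / (0.4·0.3000 + 0.45·0.7000) ≈ 0.2759
After a second stylistic marker='present': P(author P) = 0.6·0.2759 / (0.6·0.2759 + 0.55·0.7241) ≈ 0.2936
After a stylometric feature='absent': P(author P) = 0.8·0.2936 / (0.8·0.2936 + 0.65·0.7064) ≈ 0.3384
After a stylometric feature='absent': P(author P) = 0.8·0.3384 / (0.8·0.3384 + 0.65·0.6616) ≈ 0.3863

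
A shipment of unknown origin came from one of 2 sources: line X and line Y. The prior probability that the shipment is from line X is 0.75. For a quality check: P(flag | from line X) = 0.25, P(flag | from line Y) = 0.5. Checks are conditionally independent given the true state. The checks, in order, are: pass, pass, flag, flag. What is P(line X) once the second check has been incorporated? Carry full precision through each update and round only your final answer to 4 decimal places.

0.8710

Apply Bayes' rule sequentially, carrying P(line X) forward.
After 'pass': P(line X) = 0.75·0.7500 / (0.75·0.7500 + 0.5·0.2500) ≈ 0.8182
After 'pass': P(line X) = 0.75·0.8182 / (0.75·0.8182 + 0.5·0.1818) ≈ 0.8710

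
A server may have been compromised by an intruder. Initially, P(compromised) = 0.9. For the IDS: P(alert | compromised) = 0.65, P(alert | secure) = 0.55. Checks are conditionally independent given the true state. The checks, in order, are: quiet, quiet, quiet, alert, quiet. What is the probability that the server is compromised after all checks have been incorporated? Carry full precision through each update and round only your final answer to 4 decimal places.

Apply Bayes' rule sequentially, carrying P(compromised) forward.
After 'quiet': P(compromised) = 0.35·0.9000 / (0.35·0.9000 + 0.45·0.1000) ≈ 0.8750
After 'quiet': P(compromised) = 0.35·0.8750 / (0.35·0.8750 + 0.45·0.1250) ≈ 0.8448
After 'quiet': P(compromised) = 0.35·0.8448 / (0.35·0.8448 + 0.45·0.1552) ≈ 0.8090
After 'alert': P(compromised) = 0.65·0.8090 / (0.65·0.8090 + 0.55·0.1910) ≈ 0.8335
After 'quiet': P(compromised) = 0.35·0.8335 / (0.35·0.8335 + 0.45·0.1665) ≈ 0.7956

0.7956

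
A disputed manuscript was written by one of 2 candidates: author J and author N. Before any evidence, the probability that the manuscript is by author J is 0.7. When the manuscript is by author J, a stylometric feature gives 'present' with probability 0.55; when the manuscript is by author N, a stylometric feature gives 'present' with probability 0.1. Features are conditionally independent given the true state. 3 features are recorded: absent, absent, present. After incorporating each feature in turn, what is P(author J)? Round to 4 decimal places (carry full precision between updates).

0.7624

After 'absent': P(author J) = 0.45·0.7000 / (0.45·0.7000 + 0.9·0.3000) ≈ 0.5385
After 'absent': P(author J) = 0.45·0.5385 / (0.45·0.5385 + 0.9·0.4615) ≈ 0.3684
After 'present': P(author J) = 0.55·0.3684 / (0.55·0.3684 + 0.1·0.6316) ≈ 0.7624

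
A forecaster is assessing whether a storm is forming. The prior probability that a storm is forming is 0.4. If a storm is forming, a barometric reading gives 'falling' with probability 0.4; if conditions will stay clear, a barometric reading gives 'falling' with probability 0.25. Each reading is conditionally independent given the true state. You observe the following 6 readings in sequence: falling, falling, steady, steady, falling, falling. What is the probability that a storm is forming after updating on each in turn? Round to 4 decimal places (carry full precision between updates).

0.7366

Apply Bayes' rule sequentially, carrying P(storm) forward.
After 'falling': P(storm) = 0.4·0.4000 / (0.4·0.4000 + 0.25·0.6000) ≈ 0.5161
After 'falling': P(storm) = 0.4·0.5161 / (0.4·0.5161 + 0.25·0.4839) ≈ 0.6305
After 'steady': P(storm) = 0.6·0.6305 / (0.6·0.6305 + 0.75·0.3695) ≈ 0.5772
After 'steady': P(storm) = 0.6·0.5772 / (0.6·0.5772 + 0.75·0.4228) ≈ 0.5220
After 'falling': P(storm) = 0.4·0.5220 / (0.4·0.5220 + 0.25·0.4780) ≈ 0.6360
After 'falling': P(storm) = 0.4·0.6360 / (0.4·0.6360 + 0.25·0.3640) ≈ 0.7366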